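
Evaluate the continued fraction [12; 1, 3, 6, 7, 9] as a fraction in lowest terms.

Fold from the inside: start with 9/1.
  7 + 1/9 = 64/9
  6 + 9/64 = 393/64
  3 + 64/393 = 1243/393
  1 + 393/1243 = 1636/1243
  12 + 1243/1636 = 20875/1636

20875/1636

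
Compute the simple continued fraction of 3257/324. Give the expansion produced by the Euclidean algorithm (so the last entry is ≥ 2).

3257 = 10·324 + 17
324 = 19·17 + 1
17 = 17·1 + 0  (stop)
So 3257/324 = [10; 19, 17].

[10; 19, 17]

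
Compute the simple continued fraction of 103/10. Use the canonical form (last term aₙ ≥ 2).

[10; 3, 3]

103 = 10*10 + 3
10 = 3*3 + 1
3 = 3*1 + 0  (stop)
So 103/10 = [10; 3, 3].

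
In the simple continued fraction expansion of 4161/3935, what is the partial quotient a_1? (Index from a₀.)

4161 = 1·3935 + 226   →  a_0 = 1
3935 = 17·226 + 93   →  a_1 = 17

17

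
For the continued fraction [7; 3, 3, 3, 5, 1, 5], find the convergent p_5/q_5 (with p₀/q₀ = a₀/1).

Using pₖ = aₖpₖ₋₁ + pₖ₋₂, qₖ = aₖqₖ₋₁ + qₖ₋₂ (with p₋₁=1, p₋₂=0, q₋₁=0, q₋₂=1):
  k=0: a=7, p=7, q=1
  k=1: a=3, p=22, q=3
  k=2: a=3, p=73, q=10
  k=3: a=3, p=241, q=33
  k=4: a=5, p=1278, q=175
  k=5: a=1, p=1519, q=208

1519/208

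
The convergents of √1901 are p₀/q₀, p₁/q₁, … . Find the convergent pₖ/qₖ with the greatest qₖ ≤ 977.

√1901 = [43; 1, 1, 1, 1, 86, …] (period length 5).
Convergents:
  p_0/q_0 = 43/1
  p_1/q_1 = 44/1
  p_2/q_2 = 87/2
  p_3/q_3 = 131/3
  p_4/q_4 = 218/5
  p_5/q_5 = 18879/433
  p_6/q_6 = 19097/438
  p_7/q_7 = 37976/871
  p_8/q_8 = 57073/1309
q_7 = 871 ≤ 977 < 1309 = q_8, so the answer is 37976/871.

37976/871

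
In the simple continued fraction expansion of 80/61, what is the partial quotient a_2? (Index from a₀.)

80 = 1·61 + 19   →  a_0 = 1
61 = 3·19 + 4   →  a_1 = 3
19 = 4·4 + 3   →  a_2 = 4

4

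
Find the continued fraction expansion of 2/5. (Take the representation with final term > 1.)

2 = 0*5 + 2
5 = 2*2 + 1
2 = 2*1 + 0  (stop)
So 2/5 = [0; 2, 2].

[0; 2, 2]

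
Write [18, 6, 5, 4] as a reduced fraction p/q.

Using pₖ = aₖpₖ₋₁ + pₖ₋₂ and qₖ = aₖqₖ₋₁ + qₖ₋₂:
  k=0: a=18, p=18, q=1
  k=1: a=6, p=109, q=6
  k=2: a=5, p=563, q=31
  k=3: a=4, p=2361, q=130

2361/130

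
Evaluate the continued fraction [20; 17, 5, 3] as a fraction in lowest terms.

5516/275

Fold from the inside: start with 3/1.
  5 + 1/3 = 16/3
  17 + 3/16 = 275/16
  20 + 16/275 = 5516/275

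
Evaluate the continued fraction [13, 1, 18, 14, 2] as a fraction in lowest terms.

7713/553

Using pₖ = aₖpₖ₋₁ + pₖ₋₂ and qₖ = aₖqₖ₋₁ + qₖ₋₂:
  k=0: a=13, p=13, q=1
  k=1: a=1, p=14, q=1
  k=2: a=18, p=265, q=19
  k=3: a=14, p=3724, q=267
  k=4: a=2, p=7713, q=553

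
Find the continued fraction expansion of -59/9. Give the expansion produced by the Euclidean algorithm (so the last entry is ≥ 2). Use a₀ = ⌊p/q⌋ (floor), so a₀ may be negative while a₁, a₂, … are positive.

[-7; 2, 4]

-59 = -7·9 + 4
9 = 2·4 + 1
4 = 4·1 + 0  (stop)
So -59/9 = [-7; 2, 4].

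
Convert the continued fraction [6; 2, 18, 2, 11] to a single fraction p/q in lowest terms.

Using pₖ = aₖpₖ₋₁ + pₖ₋₂ and qₖ = aₖqₖ₋₁ + qₖ₋₂:
  k=0: a=6, p=6, q=1
  k=1: a=2, p=13, q=2
  k=2: a=18, p=240, q=37
  k=3: a=2, p=493, q=76
  k=4: a=11, p=5663, q=873

5663/873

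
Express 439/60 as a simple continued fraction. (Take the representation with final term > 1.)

[7; 3, 6, 3]

439 = 7·60 + 19
60 = 3·19 + 3
19 = 6·3 + 1
3 = 3·1 + 0  (stop)
So 439/60 = [7; 3, 6, 3].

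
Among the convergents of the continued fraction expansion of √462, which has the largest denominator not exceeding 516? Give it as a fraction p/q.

3697/172

√462 = [21; 2, 42, …] (period length 2).
Convergents:
  p_0/q_0 = 21/1
  p_1/q_1 = 43/2
  p_2/q_2 = 1827/85
  p_3/q_3 = 3697/172
  p_4/q_4 = 157101/7309
q_3 = 172 ≤ 516 < 7309 = q_4, so the answer is 3697/172.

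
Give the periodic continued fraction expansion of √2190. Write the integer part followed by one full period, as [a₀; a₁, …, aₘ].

a₀ = ⌊√2190⌋ = 46.
With m₀=0, d₀=1 and mₖ₊₁ = dₖaₖ − mₖ, dₖ₊₁ = (n − mₖ₊₁²)/dₖ, aₖ₊₁ = ⌊(a₀+mₖ₊₁)/dₖ₊₁⌋:
  k=1: m=46, d=74, a=1
  k=2: m=28, d=19, a=3
  k=3: m=29, d=71, a=1
  k=4: m=42, d=6, a=14
  k=5: m=42, d=71, a=1
  k=6: m=29, d=19, a=3
  k=7: m=28, d=74, a=1
  k=8: m=46, d=1, a=92
d=1 and a=2a₀=92 at k=8, so the next step gives (m, d) = (46, 74) again — its k=1 value — and the period has length 8.

[46; 1, 3, 1, 14, 1, 3, 1, 92]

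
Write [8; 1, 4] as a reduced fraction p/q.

Using pₖ = aₖpₖ₋₁ + pₖ₋₂ and qₖ = aₖqₖ₋₁ + qₖ₋₂:
  k=0: a=8, p=8, q=1
  k=1: a=1, p=9, q=1
  k=2: a=4, p=44, q=5

44/5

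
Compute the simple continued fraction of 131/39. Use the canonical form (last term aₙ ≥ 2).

131 = 3·39 + 14
39 = 2·14 + 11
14 = 1·11 + 3
11 = 3·3 + 2
3 = 1·2 + 1
2 = 2·1 + 0  (stop)
So 131/39 = [3; 2, 1, 3, 1, 2].

[3; 2, 1, 3, 1, 2]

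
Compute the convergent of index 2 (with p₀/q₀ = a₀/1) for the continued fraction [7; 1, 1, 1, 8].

Using pₖ = aₖpₖ₋₁ + pₖ₋₂, qₖ = aₖqₖ₋₁ + qₖ₋₂ (with p₋₁=1, p₋₂=0, q₋₁=0, q₋₂=1):
  k=0: a=7, p=7, q=1
  k=1: a=1, p=8, q=1
  k=2: a=1, p=15, q=2

15/2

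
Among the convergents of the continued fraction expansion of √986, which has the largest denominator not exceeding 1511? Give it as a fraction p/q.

19751/629

√986 = [31; 2, 2, 62, …] (period length 3).
Convergents:
  p_0/q_0 = 31/1
  p_1/q_1 = 63/2
  p_2/q_2 = 157/5
  p_3/q_3 = 9797/312
  p_4/q_4 = 19751/629
  p_5/q_5 = 49299/1570
q_4 = 629 ≤ 1511 < 1570 = q_5, so the answer is 19751/629.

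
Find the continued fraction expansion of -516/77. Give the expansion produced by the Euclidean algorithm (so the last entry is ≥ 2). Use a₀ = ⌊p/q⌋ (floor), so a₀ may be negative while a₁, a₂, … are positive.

[-7; 3, 2, 1, 7]

-516 = -7·77 + 23
77 = 3·23 + 8
23 = 2·8 + 7
8 = 1·7 + 1
7 = 7·1 + 0  (stop)
So -516/77 = [-7; 3, 2, 1, 7].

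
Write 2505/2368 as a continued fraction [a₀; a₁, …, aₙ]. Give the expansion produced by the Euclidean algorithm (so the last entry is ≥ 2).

2505 = 1×2368 + 137
2368 = 17×137 + 39
137 = 3×39 + 20
39 = 1×20 + 19
20 = 1×19 + 1
19 = 19×1 + 0  (stop)
So 2505/2368 = [1; 17, 3, 1, 1, 19].

[1; 17, 3, 1, 1, 19]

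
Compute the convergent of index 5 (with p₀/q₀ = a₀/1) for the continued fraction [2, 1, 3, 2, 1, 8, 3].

313/113

Using pₖ = aₖpₖ₋₁ + pₖ₋₂, qₖ = aₖqₖ₋₁ + qₖ₋₂ (with p₋₁=1, p₋₂=0, q₋₁=0, q₋₂=1):
  k=0: a=2, p=2, q=1
  k=1: a=1, p=3, q=1
  k=2: a=3, p=11, q=4
  k=3: a=2, p=25, q=9
  k=4: a=1, p=36, q=13
  k=5: a=8, p=313, q=113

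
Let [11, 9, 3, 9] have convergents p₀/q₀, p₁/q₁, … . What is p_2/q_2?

311/28

Using pₖ = aₖpₖ₋₁ + pₖ₋₂, qₖ = aₖqₖ₋₁ + qₖ₋₂ (with p₋₁=1, p₋₂=0, q₋₁=0, q₋₂=1):
  k=0: a=11, p=11, q=1
  k=1: a=9, p=100, q=9
  k=2: a=3, p=311, q=28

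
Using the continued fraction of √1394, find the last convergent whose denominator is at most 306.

4219/113

√1394 = [37; 2, 1, 36, 1, 2, 74, …] (period length 6).
Convergents:
  p_0/q_0 = 37/1
  p_1/q_1 = 75/2
  p_2/q_2 = 112/3
  p_3/q_3 = 4107/110
  p_4/q_4 = 4219/113
  p_5/q_5 = 12545/336
q_4 = 113 ≤ 306 < 336 = q_5, so the answer is 4219/113.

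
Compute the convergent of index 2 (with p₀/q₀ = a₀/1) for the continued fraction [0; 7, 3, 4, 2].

3/22

Using pₖ = aₖpₖ₋₁ + pₖ₋₂, qₖ = aₖqₖ₋₁ + qₖ₋₂ (with p₋₁=1, p₋₂=0, q₋₁=0, q₋₂=1):
  k=0: a=0, p=0, q=1
  k=1: a=7, p=1, q=7
  k=2: a=3, p=3, q=22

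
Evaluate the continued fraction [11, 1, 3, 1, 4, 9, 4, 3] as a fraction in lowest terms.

Using pₖ = aₖpₖ₋₁ + pₖ₋₂ and qₖ = aₖqₖ₋₁ + qₖ₋₂:
  k=0: a=11, p=11, q=1
  k=1: a=1, p=12, q=1
  k=2: a=3, p=47, q=4
  k=3: a=1, p=59, q=5
  k=4: a=4, p=283, q=24
  k=5: a=9, p=2606, q=221
  k=6: a=4, p=10707, q=908
  k=7: a=3, p=34727, q=2945

34727/2945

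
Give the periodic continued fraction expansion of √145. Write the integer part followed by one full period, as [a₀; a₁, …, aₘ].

a₀ = ⌊√145⌋ = 12.
With m₀=0, d₀=1 and mₖ₊₁ = dₖaₖ − mₖ, dₖ₊₁ = (n − mₖ₊₁²)/dₖ, aₖ₊₁ = ⌊(a₀+mₖ₊₁)/dₖ₊₁⌋:
  k=1: m=12, d=1, a=24
d=1 and a=2a₀=24 at k=1, so the next step gives (m, d) = (12, 1) again — its k=1 value — and the period has length 1.

[12; 24]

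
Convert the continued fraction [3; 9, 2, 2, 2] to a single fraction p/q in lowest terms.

Using pₖ = aₖpₖ₋₁ + pₖ₋₂ and qₖ = aₖqₖ₋₁ + qₖ₋₂:
  k=0: a=3, p=3, q=1
  k=1: a=9, p=28, q=9
  k=2: a=2, p=59, q=19
  k=3: a=2, p=146, q=47
  k=4: a=2, p=351, q=113

351/113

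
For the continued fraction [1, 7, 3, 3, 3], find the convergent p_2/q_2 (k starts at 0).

Using pₖ = aₖpₖ₋₁ + pₖ₋₂, qₖ = aₖqₖ₋₁ + qₖ₋₂ (with p₋₁=1, p₋₂=0, q₋₁=0, q₋₂=1):
  k=0: a=1, p=1, q=1
  k=1: a=7, p=8, q=7
  k=2: a=3, p=25, q=22

25/22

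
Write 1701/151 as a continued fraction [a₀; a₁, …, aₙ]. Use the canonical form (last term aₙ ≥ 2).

[11; 3, 1, 3, 2, 4]

1701 = 11×151 + 40
151 = 3×40 + 31
40 = 1×31 + 9
31 = 3×9 + 4
9 = 2×4 + 1
4 = 4×1 + 0  (stop)
So 1701/151 = [11; 3, 1, 3, 2, 4].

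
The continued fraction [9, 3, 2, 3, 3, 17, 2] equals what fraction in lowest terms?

Using pₖ = aₖpₖ₋₁ + pₖ₋₂ and qₖ = aₖqₖ₋₁ + qₖ₋₂:
  k=0: a=9, p=9, q=1
  k=1: a=3, p=28, q=3
  k=2: a=2, p=65, q=7
  k=3: a=3, p=223, q=24
  k=4: a=3, p=734, q=79
  k=5: a=17, p=12701, q=1367
  k=6: a=2, p=26136, q=2813

26136/2813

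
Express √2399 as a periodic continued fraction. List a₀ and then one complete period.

[48; 1, 47, 1, 96]

a₀ = ⌊√2399⌋ = 48.
With m₀=0, d₀=1 and mₖ₊₁ = dₖaₖ − mₖ, dₖ₊₁ = (n − mₖ₊₁²)/dₖ, aₖ₊₁ = ⌊(a₀+mₖ₊₁)/dₖ₊₁⌋:
  k=1: m=48, d=95, a=1
  k=2: m=47, d=2, a=47
  k=3: m=47, d=95, a=1
  k=4: m=48, d=1, a=96
d=1 and a=2a₀=96 at k=4, so the next step gives (m, d) = (48, 95) again — its k=1 value — and the period has length 4.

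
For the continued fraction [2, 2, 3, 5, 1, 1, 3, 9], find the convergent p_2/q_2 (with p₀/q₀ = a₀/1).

Using pₖ = aₖpₖ₋₁ + pₖ₋₂, qₖ = aₖqₖ₋₁ + qₖ₋₂ (with p₋₁=1, p₋₂=0, q₋₁=0, q₋₂=1):
  k=0: a=2, p=2, q=1
  k=1: a=2, p=5, q=2
  k=2: a=3, p=17, q=7

17/7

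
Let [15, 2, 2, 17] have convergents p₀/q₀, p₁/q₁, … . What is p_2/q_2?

Using pₖ = aₖpₖ₋₁ + pₖ₋₂, qₖ = aₖqₖ₋₁ + qₖ₋₂ (with p₋₁=1, p₋₂=0, q₋₁=0, q₋₂=1):
  k=0: a=15, p=15, q=1
  k=1: a=2, p=31, q=2
  k=2: a=2, p=77, q=5

77/5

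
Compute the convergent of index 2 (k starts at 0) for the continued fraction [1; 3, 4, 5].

17/13

Using pₖ = aₖpₖ₋₁ + pₖ₋₂, qₖ = aₖqₖ₋₁ + qₖ₋₂ (with p₋₁=1, p₋₂=0, q₋₁=0, q₋₂=1):
  k=0: a=1, p=1, q=1
  k=1: a=3, p=4, q=3
  k=2: a=4, p=17, q=13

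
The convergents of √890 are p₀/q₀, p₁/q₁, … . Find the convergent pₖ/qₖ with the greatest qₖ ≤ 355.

√890 = [29; 1, 4, 1, 58, …] (period length 4).
Convergents:
  p_0/q_0 = 29/1
  p_1/q_1 = 30/1
  p_2/q_2 = 149/5
  p_3/q_3 = 179/6
  p_4/q_4 = 10531/353
  p_5/q_5 = 10710/359
q_4 = 353 ≤ 355 < 359 = q_5, so the answer is 10531/353.

10531/353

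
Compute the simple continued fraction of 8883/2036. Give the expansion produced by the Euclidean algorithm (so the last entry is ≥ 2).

[4; 2, 1, 3, 12, 15]

8883 = 4·2036 + 739
2036 = 2·739 + 558
739 = 1·558 + 181
558 = 3·181 + 15
181 = 12·15 + 1
15 = 15·1 + 0  (stop)
So 8883/2036 = [4; 2, 1, 3, 12, 15].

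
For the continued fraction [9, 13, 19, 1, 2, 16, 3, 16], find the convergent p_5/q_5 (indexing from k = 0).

114193/12581

Using pₖ = aₖpₖ₋₁ + pₖ₋₂, qₖ = aₖqₖ₋₁ + qₖ₋₂ (with p₋₁=1, p₋₂=0, q₋₁=0, q₋₂=1):
  k=0: a=9, p=9, q=1
  k=1: a=13, p=118, q=13
  k=2: a=19, p=2251, q=248
  k=3: a=1, p=2369, q=261
  k=4: a=2, p=6989, q=770
  k=5: a=16, p=114193, q=12581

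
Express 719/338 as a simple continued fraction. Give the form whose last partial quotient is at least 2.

[2; 7, 1, 6, 6]

719 = 2·338 + 43
338 = 7·43 + 37
43 = 1·37 + 6
37 = 6·6 + 1
6 = 6·1 + 0  (stop)
So 719/338 = [2; 7, 1, 6, 6].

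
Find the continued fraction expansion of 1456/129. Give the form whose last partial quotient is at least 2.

1456 = 11·129 + 37
129 = 3·37 + 18
37 = 2·18 + 1
18 = 18·1 + 0  (stop)
So 1456/129 = [11; 3, 2, 18].

[11; 3, 2, 18]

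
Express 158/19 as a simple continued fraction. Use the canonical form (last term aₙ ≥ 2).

158 = 8*19 + 6
19 = 3*6 + 1
6 = 6*1 + 0  (stop)
So 158/19 = [8; 3, 6].

[8; 3, 6]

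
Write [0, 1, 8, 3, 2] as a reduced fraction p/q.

58/65

Fold from the inside: start with 2/1.
  3 + 1/2 = 7/2
  8 + 2/7 = 58/7
  1 + 7/58 = 65/58
  0 + 58/65 = 58/65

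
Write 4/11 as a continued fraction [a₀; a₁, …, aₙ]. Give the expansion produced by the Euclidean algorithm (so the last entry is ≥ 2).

4 = 0*11 + 4
11 = 2*4 + 3
4 = 1*3 + 1
3 = 3*1 + 0  (stop)
So 4/11 = [0; 2, 1, 3].

[0; 2, 1, 3]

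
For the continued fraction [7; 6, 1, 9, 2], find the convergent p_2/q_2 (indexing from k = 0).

Using pₖ = aₖpₖ₋₁ + pₖ₋₂, qₖ = aₖqₖ₋₁ + qₖ₋₂ (with p₋₁=1, p₋₂=0, q₋₁=0, q₋₂=1):
  k=0: a=7, p=7, q=1
  k=1: a=6, p=43, q=6
  k=2: a=1, p=50, q=7

50/7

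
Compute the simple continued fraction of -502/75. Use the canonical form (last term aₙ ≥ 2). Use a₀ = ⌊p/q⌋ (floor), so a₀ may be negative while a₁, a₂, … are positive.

[-7; 3, 3, 1, 5]

-502 = -7*75 + 23
75 = 3*23 + 6
23 = 3*6 + 5
6 = 1*5 + 1
5 = 5*1 + 0  (stop)
So -502/75 = [-7; 3, 3, 1, 5].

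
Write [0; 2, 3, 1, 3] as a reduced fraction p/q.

15/34

Fold from the inside: start with 3/1.
  1 + 1/3 = 4/3
  3 + 3/4 = 15/4
  2 + 4/15 = 34/15
  0 + 15/34 = 15/34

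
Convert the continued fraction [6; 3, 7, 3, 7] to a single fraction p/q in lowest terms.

3191/505

Fold from the inside: start with 7/1.
  3 + 1/7 = 22/7
  7 + 7/22 = 161/22
  3 + 22/161 = 505/161
  6 + 161/505 = 3191/505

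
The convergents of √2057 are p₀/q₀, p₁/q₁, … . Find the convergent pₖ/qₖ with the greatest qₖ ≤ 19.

771/17

√2057 = [45; 2, 1, 4, 1, 2, 90, …] (period length 6).
Convergents:
  p_0/q_0 = 45/1
  p_1/q_1 = 91/2
  p_2/q_2 = 136/3
  p_3/q_3 = 635/14
  p_4/q_4 = 771/17
  p_5/q_5 = 2177/48
q_4 = 17 ≤ 19 < 48 = q_5, so the answer is 771/17.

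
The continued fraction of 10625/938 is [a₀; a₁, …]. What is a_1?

10625 = 11·938 + 307   →  a_0 = 11
938 = 3·307 + 17   →  a_1 = 3

3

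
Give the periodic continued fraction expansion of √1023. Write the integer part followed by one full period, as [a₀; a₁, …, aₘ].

[31; 1, 62]

a₀ = ⌊√1023⌋ = 31.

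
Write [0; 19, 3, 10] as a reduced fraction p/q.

Fold from the inside: start with 10/1.
  3 + 1/10 = 31/10
  19 + 10/31 = 599/31
  0 + 31/599 = 31/599

31/599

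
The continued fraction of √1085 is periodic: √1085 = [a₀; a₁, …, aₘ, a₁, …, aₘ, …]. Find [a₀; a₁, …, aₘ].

[32; 1, 15, 2, 15, 1, 64]

a₀ = ⌊√1085⌋ = 32.
With m₀=0, d₀=1 and mₖ₊₁ = dₖaₖ − mₖ, dₖ₊₁ = (n − mₖ₊₁²)/dₖ, aₖ₊₁ = ⌊(a₀+mₖ₊₁)/dₖ₊₁⌋:
  k=1: m=32, d=61, a=1
  k=2: m=29, d=4, a=15
  k=3: m=31, d=31, a=2
  k=4: m=31, d=4, a=15
  k=5: m=29, d=61, a=1
  k=6: m=32, d=1, a=64
d=1 and a=2a₀=64 at k=6, so the next step gives (m, d) = (32, 61) again — its k=1 value — and the period has length 6.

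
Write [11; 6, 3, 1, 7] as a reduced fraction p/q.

2165/194

Fold from the inside: start with 7/1.
  1 + 1/7 = 8/7
  3 + 7/8 = 31/8
  6 + 8/31 = 194/31
  11 + 31/194 = 2165/194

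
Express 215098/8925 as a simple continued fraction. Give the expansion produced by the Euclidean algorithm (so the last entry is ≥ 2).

[24; 9, 1, 15, 3, 18]

215098 = 24*8925 + 898
8925 = 9*898 + 843
898 = 1*843 + 55
843 = 15*55 + 18
55 = 3*18 + 1
18 = 18*1 + 0  (stop)
So 215098/8925 = [24; 9, 1, 15, 3, 18].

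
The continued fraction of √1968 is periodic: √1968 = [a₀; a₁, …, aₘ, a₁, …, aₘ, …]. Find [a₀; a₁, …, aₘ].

[44; 2, 1, 3, 5, 3, 1, 2, 88]

a₀ = ⌊√1968⌋ = 44.
With m₀=0, d₀=1 and mₖ₊₁ = dₖaₖ − mₖ, dₖ₊₁ = (n − mₖ₊₁²)/dₖ, aₖ₊₁ = ⌊(a₀+mₖ₊₁)/dₖ₊₁⌋:
  k=1: m=44, d=32, a=2
  k=2: m=20, d=49, a=1
  k=3: m=29, d=23, a=3
  k=4: m=40, d=16, a=5
  k=5: m=40, d=23, a=3
  k=6: m=29, d=49, a=1
  k=7: m=20, d=32, a=2
  k=8: m=44, d=1, a=88
d=1 and a=2a₀=88 at k=8, so the next step gives (m, d) = (44, 32) again — its k=1 value — and the period has length 8.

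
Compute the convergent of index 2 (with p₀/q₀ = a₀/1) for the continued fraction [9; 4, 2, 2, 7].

83/9

Using pₖ = aₖpₖ₋₁ + pₖ₋₂, qₖ = aₖqₖ₋₁ + qₖ₋₂ (with p₋₁=1, p₋₂=0, q₋₁=0, q₋₂=1):
  k=0: a=9, p=9, q=1
  k=1: a=4, p=37, q=4
  k=2: a=2, p=83, q=9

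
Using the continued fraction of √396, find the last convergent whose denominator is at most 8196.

√396 = [19; 1, 8, 1, 38, …] (period length 4).
Convergents:
  p_0/q_0 = 19/1
  p_1/q_1 = 20/1
  p_2/q_2 = 179/9
  p_3/q_3 = 199/10
  p_4/q_4 = 7741/389
  p_5/q_5 = 7940/399
  p_6/q_6 = 71261/3581
  p_7/q_7 = 79201/3980
  p_8/q_8 = 3080899/154821
q_7 = 3980 ≤ 8196 < 154821 = q_8, so the answer is 79201/3980.

79201/3980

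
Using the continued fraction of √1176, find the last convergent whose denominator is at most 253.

4801/140

√1176 = [34; 3, 2, 2, 2, 3, 68, …] (period length 6).
Convergents:
  p_0/q_0 = 34/1
  p_1/q_1 = 103/3
  p_2/q_2 = 240/7
  p_3/q_3 = 583/17
  p_4/q_4 = 1406/41
  p_5/q_5 = 4801/140
  p_6/q_6 = 327874/9561
q_5 = 140 ≤ 253 < 9561 = q_6, so the answer is 4801/140.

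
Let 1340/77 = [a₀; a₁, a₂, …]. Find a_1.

2

1340 = 17·77 + 31   →  a_0 = 17
77 = 2·31 + 15   →  a_1 = 2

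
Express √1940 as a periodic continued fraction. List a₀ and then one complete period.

a₀ = ⌊√1940⌋ = 44.

[44; 22, 88]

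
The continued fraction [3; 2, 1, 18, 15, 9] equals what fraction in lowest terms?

Fold from the inside: start with 9/1.
  15 + 1/9 = 136/9
  18 + 9/136 = 2457/136
  1 + 136/2457 = 2593/2457
  2 + 2457/2593 = 7643/2593
  3 + 2593/7643 = 25522/7643

25522/7643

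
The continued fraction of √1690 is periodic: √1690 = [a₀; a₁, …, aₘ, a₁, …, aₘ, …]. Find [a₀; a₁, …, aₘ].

a₀ = ⌊√1690⌋ = 41.
With m₀=0, d₀=1 and mₖ₊₁ = dₖaₖ − mₖ, dₖ₊₁ = (n − mₖ₊₁²)/dₖ, aₖ₊₁ = ⌊(a₀+mₖ₊₁)/dₖ₊₁⌋:
  k=1: m=41, d=9, a=9
  k=2: m=40, d=10, a=8
  k=3: m=40, d=9, a=9
  k=4: m=41, d=1, a=82
d=1 and a=2a₀=82 at k=4, so the next step gives (m, d) = (41, 9) again — its k=1 value — and the period has length 4.

[41; 9, 8, 9, 82]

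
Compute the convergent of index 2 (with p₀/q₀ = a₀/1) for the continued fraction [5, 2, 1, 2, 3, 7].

Using pₖ = aₖpₖ₋₁ + pₖ₋₂, qₖ = aₖqₖ₋₁ + qₖ₋₂ (with p₋₁=1, p₋₂=0, q₋₁=0, q₋₂=1):
  k=0: a=5, p=5, q=1
  k=1: a=2, p=11, q=2
  k=2: a=1, p=16, q=3

16/3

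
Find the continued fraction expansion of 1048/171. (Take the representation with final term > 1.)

1048 = 6×171 + 22
171 = 7×22 + 17
22 = 1×17 + 5
17 = 3×5 + 2
5 = 2×2 + 1
2 = 2×1 + 0  (stop)
So 1048/171 = [6; 7, 1, 3, 2, 2].

[6; 7, 1, 3, 2, 2]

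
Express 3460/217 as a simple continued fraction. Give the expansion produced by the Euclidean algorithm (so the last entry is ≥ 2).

3460 = 15×217 + 205
217 = 1×205 + 12
205 = 17×12 + 1
12 = 12×1 + 0  (stop)
So 3460/217 = [15; 1, 17, 12].

[15; 1, 17, 12]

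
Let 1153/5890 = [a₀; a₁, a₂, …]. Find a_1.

5

1153 = 0·5890 + 1153   →  a_0 = 0
5890 = 5·1153 + 125   →  a_1 = 5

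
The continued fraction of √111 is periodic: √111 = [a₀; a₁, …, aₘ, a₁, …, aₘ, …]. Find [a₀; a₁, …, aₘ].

a₀ = ⌊√111⌋ = 10.
With m₀=0, d₀=1 and mₖ₊₁ = dₖaₖ − mₖ, dₖ₊₁ = (n − mₖ₊₁²)/dₖ, aₖ₊₁ = ⌊(a₀+mₖ₊₁)/dₖ₊₁⌋:
  k=1: m=10, d=11, a=1
  k=2: m=1, d=10, a=1
  k=3: m=9, d=3, a=6
  k=4: m=9, d=10, a=1
  k=5: m=1, d=11, a=1
  k=6: m=10, d=1, a=20
d=1 and a=2a₀=20 at k=6, so the next step gives (m, d) = (10, 11) again — its k=1 value — and the period has length 6.

[10; 1, 1, 6, 1, 1, 20]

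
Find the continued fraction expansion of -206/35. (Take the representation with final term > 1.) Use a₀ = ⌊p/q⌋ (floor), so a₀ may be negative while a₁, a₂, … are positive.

[-6; 8, 1, 3]

-206 = -6*35 + 4
35 = 8*4 + 3
4 = 1*3 + 1
3 = 3*1 + 0  (stop)
So -206/35 = [-6; 8, 1, 3].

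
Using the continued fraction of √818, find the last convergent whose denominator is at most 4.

86/3

√818 = [28; 1, 1, 1, 1, 56, …] (period length 5).
Convergents:
  p_0/q_0 = 28/1
  p_1/q_1 = 29/1
  p_2/q_2 = 57/2
  p_3/q_3 = 86/3
  p_4/q_4 = 143/5
q_3 = 3 ≤ 4 < 5 = q_4, so the answer is 86/3.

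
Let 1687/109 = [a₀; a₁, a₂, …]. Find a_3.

2

1687 = 15·109 + 52   →  a_0 = 15
109 = 2·52 + 5   →  a_1 = 2
52 = 10·5 + 2   →  a_2 = 10
5 = 2·2 + 1   →  a_3 = 2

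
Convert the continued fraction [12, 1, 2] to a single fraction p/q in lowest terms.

Using pₖ = aₖpₖ₋₁ + pₖ₋₂ and qₖ = aₖqₖ₋₁ + qₖ₋₂:
  k=0: a=12, p=12, q=1
  k=1: a=1, p=13, q=1
  k=2: a=2, p=38, q=3

38/3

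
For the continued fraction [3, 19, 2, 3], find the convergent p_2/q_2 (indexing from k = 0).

Using pₖ = aₖpₖ₋₁ + pₖ₋₂, qₖ = aₖqₖ₋₁ + qₖ₋₂ (with p₋₁=1, p₋₂=0, q₋₁=0, q₋₂=1):
  k=0: a=3, p=3, q=1
  k=1: a=19, p=58, q=19
  k=2: a=2, p=119, q=39

119/39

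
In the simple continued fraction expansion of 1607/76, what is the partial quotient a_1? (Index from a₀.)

1607 = 21·76 + 11   →  a_0 = 21
76 = 6·11 + 10   →  a_1 = 6

6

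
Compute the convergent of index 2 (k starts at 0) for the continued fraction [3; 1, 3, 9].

Using pₖ = aₖpₖ₋₁ + pₖ₋₂, qₖ = aₖqₖ₋₁ + qₖ₋₂ (with p₋₁=1, p₋₂=0, q₋₁=0, q₋₂=1):
  k=0: a=3, p=3, q=1
  k=1: a=1, p=4, q=1
  k=2: a=3, p=15, q=4

15/4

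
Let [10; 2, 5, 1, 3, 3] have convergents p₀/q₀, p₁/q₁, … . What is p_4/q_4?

Using pₖ = aₖpₖ₋₁ + pₖ₋₂, qₖ = aₖqₖ₋₁ + qₖ₋₂ (with p₋₁=1, p₋₂=0, q₋₁=0, q₋₂=1):
  k=0: a=10, p=10, q=1
  k=1: a=2, p=21, q=2
  k=2: a=5, p=115, q=11
  k=3: a=1, p=136, q=13
  k=4: a=3, p=523, q=50

523/50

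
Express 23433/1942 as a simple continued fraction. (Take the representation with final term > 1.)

23433 = 12·1942 + 129
1942 = 15·129 + 7
129 = 18·7 + 3
7 = 2·3 + 1
3 = 3·1 + 0  (stop)
So 23433/1942 = [12; 15, 18, 2, 3].

[12; 15, 18, 2, 3]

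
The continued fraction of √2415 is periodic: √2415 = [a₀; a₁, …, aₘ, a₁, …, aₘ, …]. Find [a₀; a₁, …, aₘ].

[49; 7, 98]

a₀ = ⌊√2415⌋ = 49.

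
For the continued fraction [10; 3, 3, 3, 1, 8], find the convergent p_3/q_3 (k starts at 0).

340/33

Using pₖ = aₖpₖ₋₁ + pₖ₋₂, qₖ = aₖqₖ₋₁ + qₖ₋₂ (with p₋₁=1, p₋₂=0, q₋₁=0, q₋₂=1):
  k=0: a=10, p=10, q=1
  k=1: a=3, p=31, q=3
  k=2: a=3, p=103, q=10
  k=3: a=3, p=340, q=33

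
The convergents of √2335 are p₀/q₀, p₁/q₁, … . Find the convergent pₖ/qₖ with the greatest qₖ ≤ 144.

4204/87

√2335 = [48; 3, 9, 3, 96, …] (period length 4).
Convergents:
  p_0/q_0 = 48/1
  p_1/q_1 = 145/3
  p_2/q_2 = 1353/28
  p_3/q_3 = 4204/87
  p_4/q_4 = 404937/8380
q_3 = 87 ≤ 144 < 8380 = q_4, so the answer is 4204/87.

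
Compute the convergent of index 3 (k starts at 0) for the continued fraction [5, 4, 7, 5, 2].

Using pₖ = aₖpₖ₋₁ + pₖ₋₂, qₖ = aₖqₖ₋₁ + qₖ₋₂ (with p₋₁=1, p₋₂=0, q₋₁=0, q₋₂=1):
  k=0: a=5, p=5, q=1
  k=1: a=4, p=21, q=4
  k=2: a=7, p=152, q=29
  k=3: a=5, p=781, q=149

781/149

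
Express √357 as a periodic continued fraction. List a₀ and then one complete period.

a₀ = ⌊√357⌋ = 18.
With m₀=0, d₀=1 and mₖ₊₁ = dₖaₖ − mₖ, dₖ₊₁ = (n − mₖ₊₁²)/dₖ, aₖ₊₁ = ⌊(a₀+mₖ₊₁)/dₖ₊₁⌋:
  k=1: m=18, d=33, a=1
  k=2: m=15, d=4, a=8
  k=3: m=17, d=17, a=2
  k=4: m=17, d=4, a=8
  k=5: m=15, d=33, a=1
  k=6: m=18, d=1, a=36
d=1 and a=2a₀=36 at k=6, so the next step gives (m, d) = (18, 33) again — its k=1 value — and the period has length 6.

[18; 1, 8, 2, 8, 1, 36]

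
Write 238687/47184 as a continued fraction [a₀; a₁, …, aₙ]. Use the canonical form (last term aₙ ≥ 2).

[5; 17, 19, 12, 12]

238687 = 5·47184 + 2767
47184 = 17·2767 + 145
2767 = 19·145 + 12
145 = 12·12 + 1
12 = 12·1 + 0  (stop)
So 238687/47184 = [5; 17, 19, 12, 12].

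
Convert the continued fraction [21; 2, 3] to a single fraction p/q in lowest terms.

150/7

Using pₖ = aₖpₖ₋₁ + pₖ₋₂ and qₖ = aₖqₖ₋₁ + qₖ₋₂:
  k=0: a=21, p=21, q=1
  k=1: a=2, p=43, q=2
  k=2: a=3, p=150, q=7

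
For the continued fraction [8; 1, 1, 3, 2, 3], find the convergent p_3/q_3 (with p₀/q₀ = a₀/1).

60/7

Using pₖ = aₖpₖ₋₁ + pₖ₋₂, qₖ = aₖqₖ₋₁ + qₖ₋₂ (with p₋₁=1, p₋₂=0, q₋₁=0, q₋₂=1):
  k=0: a=8, p=8, q=1
  k=1: a=1, p=9, q=1
  k=2: a=1, p=17, q=2
  k=3: a=3, p=60, q=7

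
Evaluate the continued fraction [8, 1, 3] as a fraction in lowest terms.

35/4

Fold from the inside: start with 3/1.
  1 + 1/3 = 4/3
  8 + 3/4 = 35/4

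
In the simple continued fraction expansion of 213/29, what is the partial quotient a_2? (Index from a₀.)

1

213 = 7·29 + 10   →  a_0 = 7
29 = 2·10 + 9   →  a_1 = 2
10 = 1·9 + 1   →  a_2 = 1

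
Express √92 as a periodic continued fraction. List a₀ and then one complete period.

[9; 1, 1, 2, 4, 2, 1, 1, 18]

a₀ = ⌊√92⌋ = 9.
With m₀=0, d₀=1 and mₖ₊₁ = dₖaₖ − mₖ, dₖ₊₁ = (n − mₖ₊₁²)/dₖ, aₖ₊₁ = ⌊(a₀+mₖ₊₁)/dₖ₊₁⌋:
  k=1: m=9, d=11, a=1
  k=2: m=2, d=8, a=1
  k=3: m=6, d=7, a=2
  k=4: m=8, d=4, a=4
  k=5: m=8, d=7, a=2
  k=6: m=6, d=8, a=1
  k=7: m=2, d=11, a=1
  k=8: m=9, d=1, a=18
d=1 and a=2a₀=18 at k=8, so the next step gives (m, d) = (9, 11) again — its k=1 value — and the period has length 8.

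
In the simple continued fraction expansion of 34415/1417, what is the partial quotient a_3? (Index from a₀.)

34415 = 24·1417 + 407   →  a_0 = 24
1417 = 3·407 + 196   →  a_1 = 3
407 = 2·196 + 15   →  a_2 = 2
196 = 13·15 + 1   →  a_3 = 13

13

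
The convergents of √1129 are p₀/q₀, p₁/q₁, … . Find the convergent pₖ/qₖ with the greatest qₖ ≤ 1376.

33903/1009

√1129 = [33; 1, 1, 1, 1, 66, …] (period length 5).
Convergents:
  p_0/q_0 = 33/1
  p_1/q_1 = 34/1
  p_2/q_2 = 67/2
  p_3/q_3 = 101/3
  p_4/q_4 = 168/5
  p_5/q_5 = 11189/333
  p_6/q_6 = 11357/338
  p_7/q_7 = 22546/671
  p_8/q_8 = 33903/1009
  p_9/q_9 = 56449/1680
q_8 = 1009 ≤ 1376 < 1680 = q_9, so the answer is 33903/1009.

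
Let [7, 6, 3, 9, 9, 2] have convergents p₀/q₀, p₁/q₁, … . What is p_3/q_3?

1267/177

Using pₖ = aₖpₖ₋₁ + pₖ₋₂, qₖ = aₖqₖ₋₁ + qₖ₋₂ (with p₋₁=1, p₋₂=0, q₋₁=0, q₋₂=1):
  k=0: a=7, p=7, q=1
  k=1: a=6, p=43, q=6
  k=2: a=3, p=136, q=19
  k=3: a=9, p=1267, q=177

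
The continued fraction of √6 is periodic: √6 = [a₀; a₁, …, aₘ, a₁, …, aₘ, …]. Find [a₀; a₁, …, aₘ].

a₀ = ⌊√6⌋ = 2.
With m₀=0, d₀=1 and mₖ₊₁ = dₖaₖ − mₖ, dₖ₊₁ = (n − mₖ₊₁²)/dₖ, aₖ₊₁ = ⌊(a₀+mₖ₊₁)/dₖ₊₁⌋:
  k=1: m=2, d=2, a=2
  k=2: m=2, d=1, a=4
d=1 and a=2a₀=4 at k=2, so the next step gives (m, d) = (2, 2) again — its k=1 value — and the period has length 2.

[2; 2, 4]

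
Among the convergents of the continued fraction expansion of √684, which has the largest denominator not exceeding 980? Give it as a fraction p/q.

√684 = [26; 6, 1, 1, 12, 1, 1, 6, 52, …] (period length 8).
Convergents:
  p_0/q_0 = 26/1
  p_1/q_1 = 157/6
  p_2/q_2 = 183/7
  p_3/q_3 = 340/13
  p_4/q_4 = 4263/163
  p_5/q_5 = 4603/176
  p_6/q_6 = 8866/339
  p_7/q_7 = 57799/2210
q_6 = 339 ≤ 980 < 2210 = q_7, so the answer is 8866/339.

8866/339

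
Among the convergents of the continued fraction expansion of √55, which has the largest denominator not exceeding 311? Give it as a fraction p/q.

√55 = [7; 2, 2, 2, 14, …] (period length 4).
Convergents:
  p_0/q_0 = 7/1
  p_1/q_1 = 15/2
  p_2/q_2 = 37/5
  p_3/q_3 = 89/12
  p_4/q_4 = 1283/173
  p_5/q_5 = 2655/358
q_4 = 173 ≤ 311 < 358 = q_5, so the answer is 1283/173.

1283/173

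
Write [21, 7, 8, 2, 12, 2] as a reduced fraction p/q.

66360/3139

Fold from the inside: start with 2/1.
  12 + 1/2 = 25/2
  2 + 2/25 = 52/25
  8 + 25/52 = 441/52
  7 + 52/441 = 3139/441
  21 + 441/3139 = 66360/3139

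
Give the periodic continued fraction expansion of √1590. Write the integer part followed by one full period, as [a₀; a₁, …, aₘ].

a₀ = ⌊√1590⌋ = 39.
With m₀=0, d₀=1 and mₖ₊₁ = dₖaₖ − mₖ, dₖ₊₁ = (n − mₖ₊₁²)/dₖ, aₖ₊₁ = ⌊(a₀+mₖ₊₁)/dₖ₊₁⌋:
  k=1: m=39, d=69, a=1
  k=2: m=30, d=10, a=6
  k=3: m=30, d=69, a=1
  k=4: m=39, d=1, a=78
d=1 and a=2a₀=78 at k=4, so the next step gives (m, d) = (39, 69) again — its k=1 value — and the period has length 4.

[39; 1, 6, 1, 78]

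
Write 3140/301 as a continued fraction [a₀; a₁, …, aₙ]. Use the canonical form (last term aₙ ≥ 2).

3140 = 10·301 + 130
301 = 2·130 + 41
130 = 3·41 + 7
41 = 5·7 + 6
7 = 1·6 + 1
6 = 6·1 + 0  (stop)
So 3140/301 = [10; 2, 3, 5, 1, 6].

[10; 2, 3, 5, 1, 6]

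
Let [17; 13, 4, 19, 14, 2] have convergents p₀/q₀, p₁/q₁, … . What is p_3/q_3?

17417/1020

Using pₖ = aₖpₖ₋₁ + pₖ₋₂, qₖ = aₖqₖ₋₁ + qₖ₋₂ (with p₋₁=1, p₋₂=0, q₋₁=0, q₋₂=1):
  k=0: a=17, p=17, q=1
  k=1: a=13, p=222, q=13
  k=2: a=4, p=905, q=53
  k=3: a=19, p=17417, q=1020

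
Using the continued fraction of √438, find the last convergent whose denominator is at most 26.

√438 = [20; 1, 12, 1, 40, …] (period length 4).
Convergents:
  p_0/q_0 = 20/1
  p_1/q_1 = 21/1
  p_2/q_2 = 272/13
  p_3/q_3 = 293/14
  p_4/q_4 = 11992/573
q_3 = 14 ≤ 26 < 573 = q_4, so the answer is 293/14.

293/14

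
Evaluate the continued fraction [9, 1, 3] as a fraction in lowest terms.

Using pₖ = aₖpₖ₋₁ + pₖ₋₂ and qₖ = aₖqₖ₋₁ + qₖ₋₂:
  k=0: a=9, p=9, q=1
  k=1: a=1, p=10, q=1
  k=2: a=3, p=39, q=4

39/4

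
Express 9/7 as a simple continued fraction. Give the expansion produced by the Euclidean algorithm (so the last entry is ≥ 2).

[1; 3, 2]

9 = 1·7 + 2
7 = 3·2 + 1
2 = 2·1 + 0  (stop)
So 9/7 = [1; 3, 2].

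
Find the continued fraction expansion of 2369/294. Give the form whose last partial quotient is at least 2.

2369 = 8×294 + 17
294 = 17×17 + 5
17 = 3×5 + 2
5 = 2×2 + 1
2 = 2×1 + 0  (stop)
So 2369/294 = [8; 17, 3, 2, 2].

[8; 17, 3, 2, 2]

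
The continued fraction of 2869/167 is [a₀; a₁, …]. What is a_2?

1

2869 = 17·167 + 30   →  a_0 = 17
167 = 5·30 + 17   →  a_1 = 5
30 = 1·17 + 13   →  a_2 = 1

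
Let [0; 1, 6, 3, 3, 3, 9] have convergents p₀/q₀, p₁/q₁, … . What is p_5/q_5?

Using pₖ = aₖpₖ₋₁ + pₖ₋₂, qₖ = aₖqₖ₋₁ + qₖ₋₂ (with p₋₁=1, p₋₂=0, q₋₁=0, q₋₂=1):
  k=0: a=0, p=0, q=1
  k=1: a=1, p=1, q=1
  k=2: a=6, p=6, q=7
  k=3: a=3, p=19, q=22
  k=4: a=3, p=63, q=73
  k=5: a=3, p=208, q=241

208/241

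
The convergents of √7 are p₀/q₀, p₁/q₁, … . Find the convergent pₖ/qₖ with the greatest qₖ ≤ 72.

127/48

√7 = [2; 1, 1, 1, 4, …] (period length 4).
Convergents:
  p_0/q_0 = 2/1
  p_1/q_1 = 3/1
  p_2/q_2 = 5/2
  p_3/q_3 = 8/3
  p_4/q_4 = 37/14
  p_5/q_5 = 45/17
  p_6/q_6 = 82/31
  p_7/q_7 = 127/48
  p_8/q_8 = 590/223
q_7 = 48 ≤ 72 < 223 = q_8, so the answer is 127/48.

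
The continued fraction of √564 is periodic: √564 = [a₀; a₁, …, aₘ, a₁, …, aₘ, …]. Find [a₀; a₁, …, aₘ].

[23; 1, 2, 1, 46]

a₀ = ⌊√564⌋ = 23.
With m₀=0, d₀=1 and mₖ₊₁ = dₖaₖ − mₖ, dₖ₊₁ = (n − mₖ₊₁²)/dₖ, aₖ₊₁ = ⌊(a₀+mₖ₊₁)/dₖ₊₁⌋:
  k=1: m=23, d=35, a=1
  k=2: m=12, d=12, a=2
  k=3: m=12, d=35, a=1
  k=4: m=23, d=1, a=46
d=1 and a=2a₀=46 at k=4, so the next step gives (m, d) = (23, 35) again — its k=1 value — and the period has length 4.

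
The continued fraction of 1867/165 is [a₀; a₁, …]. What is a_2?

1867 = 11·165 + 52   →  a_0 = 11
165 = 3·52 + 9   →  a_1 = 3
52 = 5·9 + 7   →  a_2 = 5

5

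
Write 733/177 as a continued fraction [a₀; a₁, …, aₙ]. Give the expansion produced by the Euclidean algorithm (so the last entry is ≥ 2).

[4; 7, 12, 2]

733 = 4*177 + 25
177 = 7*25 + 2
25 = 12*2 + 1
2 = 2*1 + 0  (stop)
So 733/177 = [4; 7, 12, 2].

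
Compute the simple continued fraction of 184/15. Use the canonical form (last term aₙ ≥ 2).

[12; 3, 1, 3]

184 = 12*15 + 4
15 = 3*4 + 3
4 = 1*3 + 1
3 = 3*1 + 0  (stop)
So 184/15 = [12; 3, 1, 3].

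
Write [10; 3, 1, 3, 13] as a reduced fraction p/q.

Using pₖ = aₖpₖ₋₁ + pₖ₋₂ and qₖ = aₖqₖ₋₁ + qₖ₋₂:
  k=0: a=10, p=10, q=1
  k=1: a=3, p=31, q=3
  k=2: a=1, p=41, q=4
  k=3: a=3, p=154, q=15
  k=4: a=13, p=2043, q=199

2043/199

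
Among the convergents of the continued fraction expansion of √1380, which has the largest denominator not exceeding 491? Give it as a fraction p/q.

√1380 = [37; 6, 1, 2, 1, 6, 74, …] (period length 6).
Convergents:
  p_0/q_0 = 37/1
  p_1/q_1 = 223/6
  p_2/q_2 = 260/7
  p_3/q_3 = 743/20
  p_4/q_4 = 1003/27
  p_5/q_5 = 6761/182
  p_6/q_6 = 501317/13495
q_5 = 182 ≤ 491 < 13495 = q_6, so the answer is 6761/182.

6761/182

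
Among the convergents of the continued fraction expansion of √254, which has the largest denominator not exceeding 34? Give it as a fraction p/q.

√254 = [15; 1, 14, 1, 30, …] (period length 4).
Convergents:
  p_0/q_0 = 15/1
  p_1/q_1 = 16/1
  p_2/q_2 = 239/15
  p_3/q_3 = 255/16
  p_4/q_4 = 7889/495
q_3 = 16 ≤ 34 < 495 = q_4, so the answer is 255/16.

255/16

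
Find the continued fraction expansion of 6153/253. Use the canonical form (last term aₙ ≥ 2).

[24; 3, 8, 10]

6153 = 24*253 + 81
253 = 3*81 + 10
81 = 8*10 + 1
10 = 10*1 + 0  (stop)
So 6153/253 = [24; 3, 8, 10].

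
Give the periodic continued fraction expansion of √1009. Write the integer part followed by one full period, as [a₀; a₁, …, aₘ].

[31; 1, 3, 3, 1, 62]

a₀ = ⌊√1009⌋ = 31.
With m₀=0, d₀=1 and mₖ₊₁ = dₖaₖ − mₖ, dₖ₊₁ = (n − mₖ₊₁²)/dₖ, aₖ₊₁ = ⌊(a₀+mₖ₊₁)/dₖ₊₁⌋:
  k=1: m=31, d=48, a=1
  k=2: m=17, d=15, a=3
  k=3: m=28, d=15, a=3
  k=4: m=17, d=48, a=1
  k=5: m=31, d=1, a=62
d=1 and a=2a₀=62 at k=5, so the next step gives (m, d) = (31, 48) again — its k=1 value — and the period has length 5.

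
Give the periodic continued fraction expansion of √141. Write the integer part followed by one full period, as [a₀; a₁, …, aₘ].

[11; 1, 6, 1, 22]

a₀ = ⌊√141⌋ = 11.
With m₀=0, d₀=1 and mₖ₊₁ = dₖaₖ − mₖ, dₖ₊₁ = (n − mₖ₊₁²)/dₖ, aₖ₊₁ = ⌊(a₀+mₖ₊₁)/dₖ₊₁⌋:
  k=1: m=11, d=20, a=1
  k=2: m=9, d=3, a=6
  k=3: m=9, d=20, a=1
  k=4: m=11, d=1, a=22
d=1 and a=2a₀=22 at k=4, so the next step gives (m, d) = (11, 20) again — its k=1 value — and the period has length 4.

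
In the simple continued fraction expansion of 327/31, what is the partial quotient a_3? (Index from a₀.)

327 = 10·31 + 17   →  a_0 = 10
31 = 1·17 + 14   →  a_1 = 1
17 = 1·14 + 3   →  a_2 = 1
14 = 4·3 + 2   →  a_3 = 4

4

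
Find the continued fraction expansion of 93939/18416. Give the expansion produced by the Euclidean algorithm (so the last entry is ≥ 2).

[5; 9, 1, 9, 1, 2, 6, 9]

93939 = 5×18416 + 1859
18416 = 9×1859 + 1685
1859 = 1×1685 + 174
1685 = 9×174 + 119
174 = 1×119 + 55
119 = 2×55 + 9
55 = 6×9 + 1
9 = 9×1 + 0  (stop)
So 93939/18416 = [5; 9, 1, 9, 1, 2, 6, 9].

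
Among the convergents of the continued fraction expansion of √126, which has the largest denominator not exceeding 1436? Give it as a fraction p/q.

9979/889

√126 = [11; 4, 2, 4, 22, …] (period length 4).
Convergents:
  p_0/q_0 = 11/1
  p_1/q_1 = 45/4
  p_2/q_2 = 101/9
  p_3/q_3 = 449/40
  p_4/q_4 = 9979/889
  p_5/q_5 = 40365/3596
q_4 = 889 ≤ 1436 < 3596 = q_5, so the answer is 9979/889.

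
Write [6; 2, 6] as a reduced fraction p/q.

84/13

Fold from the inside: start with 6/1.
  2 + 1/6 = 13/6
  6 + 6/13 = 84/13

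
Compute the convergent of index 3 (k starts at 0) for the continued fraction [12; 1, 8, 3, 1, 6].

Using pₖ = aₖpₖ₋₁ + pₖ₋₂, qₖ = aₖqₖ₋₁ + qₖ₋₂ (with p₋₁=1, p₋₂=0, q₋₁=0, q₋₂=1):
  k=0: a=12, p=12, q=1
  k=1: a=1, p=13, q=1
  k=2: a=8, p=116, q=9
  k=3: a=3, p=361, q=28

361/28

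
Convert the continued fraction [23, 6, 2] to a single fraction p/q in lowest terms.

Using pₖ = aₖpₖ₋₁ + pₖ₋₂ and qₖ = aₖqₖ₋₁ + qₖ₋₂:
  k=0: a=23, p=23, q=1
  k=1: a=6, p=139, q=6
  k=2: a=2, p=301, q=13

301/13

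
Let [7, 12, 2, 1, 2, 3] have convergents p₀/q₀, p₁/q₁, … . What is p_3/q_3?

262/37

Using pₖ = aₖpₖ₋₁ + pₖ₋₂, qₖ = aₖqₖ₋₁ + qₖ₋₂ (with p₋₁=1, p₋₂=0, q₋₁=0, q₋₂=1):
  k=0: a=7, p=7, q=1
  k=1: a=12, p=85, q=12
  k=2: a=2, p=177, q=25
  k=3: a=1, p=262, q=37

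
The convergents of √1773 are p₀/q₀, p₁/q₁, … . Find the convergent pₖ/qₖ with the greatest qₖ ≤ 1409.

√1773 = [42; 9, 2, 1, 8, 1, 2, 9, 84, …] (period length 8).
Convergents:
  p_0/q_0 = 42/1
  p_1/q_1 = 379/9
  p_2/q_2 = 800/19
  p_3/q_3 = 1179/28
  p_4/q_4 = 10232/243
  p_5/q_5 = 11411/271
  p_6/q_6 = 33054/785
  p_7/q_7 = 308897/7336
q_6 = 785 ≤ 1409 < 7336 = q_7, so the answer is 33054/785.

33054/785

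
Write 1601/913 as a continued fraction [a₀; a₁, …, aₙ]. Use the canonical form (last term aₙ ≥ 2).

[1; 1, 3, 17, 3, 4]

1601 = 1·913 + 688
913 = 1·688 + 225
688 = 3·225 + 13
225 = 17·13 + 4
13 = 3·4 + 1
4 = 4·1 + 0  (stop)
So 1601/913 = [1; 1, 3, 17, 3, 4].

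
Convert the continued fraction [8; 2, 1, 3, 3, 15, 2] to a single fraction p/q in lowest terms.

9515/1138

Using pₖ = aₖpₖ₋₁ + pₖ₋₂ and qₖ = aₖqₖ₋₁ + qₖ₋₂:
  k=0: a=8, p=8, q=1
  k=1: a=2, p=17, q=2
  k=2: a=1, p=25, q=3
  k=3: a=3, p=92, q=11
  k=4: a=3, p=301, q=36
  k=5: a=15, p=4607, q=551
  k=6: a=2, p=9515, q=1138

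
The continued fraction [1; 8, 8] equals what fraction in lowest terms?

73/65

Using pₖ = aₖpₖ₋₁ + pₖ₋₂ and qₖ = aₖqₖ₋₁ + qₖ₋₂:
  k=0: a=1, p=1, q=1
  k=1: a=8, p=9, q=8
  k=2: a=8, p=73, q=65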